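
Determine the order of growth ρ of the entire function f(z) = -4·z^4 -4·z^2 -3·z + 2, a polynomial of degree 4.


|f(z)| ≤ Σ|c_k|·r^k = O(r^4) as r → ∞. Polynomial growth is O(e^{r^ε}) for every ε > 0 (since r^4/e^{r^ε} → 0), so ρ ≤ ε for all ε > 0, i.e. ρ = 0. Every nonconstant polynomial has order 0.
Therefore ρ = 0.

Order ρ = 0.


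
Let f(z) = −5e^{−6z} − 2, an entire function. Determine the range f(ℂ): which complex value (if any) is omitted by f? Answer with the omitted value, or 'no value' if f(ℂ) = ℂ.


Little Picard bounds the complement of f(ℂ) to at most one point.
e^{−6z} is never zero on ℂ, so -5·e^{−6z} takes every value in ℂ ∖ {0}. Adding -2 shifts the range to ℂ ∖ {-2}. Thus f omits exactly the value -2.

Omitted value: -2.


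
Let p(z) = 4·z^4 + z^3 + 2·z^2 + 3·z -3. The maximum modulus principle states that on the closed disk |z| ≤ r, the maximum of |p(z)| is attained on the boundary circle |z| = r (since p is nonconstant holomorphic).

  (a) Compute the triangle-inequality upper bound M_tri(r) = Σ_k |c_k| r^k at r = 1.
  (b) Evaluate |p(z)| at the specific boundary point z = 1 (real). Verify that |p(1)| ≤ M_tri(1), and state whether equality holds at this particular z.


Coefficients: c_0 = -3, c_1 = 3, c_2 = 2, c_3 = 1, c_4 = 4. Radius r = 1.
Part (a). Triangle bound: M_tri(r) = Σ_k |c_k| r^k
  = |-3|·1^0 + |3|·1^1 + |2|·1^2 + |1|·1^3 + |4|·1^4
  = 3 + 3 + 2 + 1 + 4 = 13.
This bounds M(r) := max_{|z|=r} |p(z)| from above; equality holds iff all terms c_k z^k can be made to align in phase at a single z on |z|=r.
Part (b). At z = 1 (real, on the circle |z| = r):
  p(1) = (-3)·1^0 + (3)·1^1 + (2)·1^2 + (1)·1^3 + (4)·1^4 = 7.
  |p(1)| = 7.
Check: |p(1)| = 7 ≤ 13 = M_tri(1). ✓ Equality does not hold at z = 1 (the coefficients have mixed signs, so the terms do not all align in phase there).

M_tri(1) = 13; |p(1)| = 7; equality at z=1: no.


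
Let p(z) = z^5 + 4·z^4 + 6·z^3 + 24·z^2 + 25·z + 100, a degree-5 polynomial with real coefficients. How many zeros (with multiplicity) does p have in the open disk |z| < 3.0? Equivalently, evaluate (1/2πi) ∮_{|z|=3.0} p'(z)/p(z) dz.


The zeros of p are: (-1 + 2i), (-1 - 2i), (1 + 2i), (1 - 2i), -4.
Their magnitudes are: 2.236, 2.236, 2.236, 2.236, 4.
Zeros with |z| < R = 3.0: (-1 + 2i), (-1 - 2i), (1 + 2i), (1 - 2i).
Count = 4.
By the argument principle, (1/2πi) ∮_{|z|=R} p'(z)/p(z) dz equals exactly this count.

Number of zeros inside |z| < 3.0: 4.


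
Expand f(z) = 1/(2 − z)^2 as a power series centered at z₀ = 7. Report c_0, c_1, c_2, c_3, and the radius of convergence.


Let w = z − z₀, so z = z₀ + w.
Then 2 − z = 2 − (z₀ + w) = (2 − z₀) − w = -5 − w.
f(z) = 1/(-5 − w)^2 = (1/(-5)^2) · (1 − w/(-5))^{−2}.
By the binomial series (1−u)^{−2} = Σ_{n≥0} C(n+1, 1) u^n for |u|<1, with u = w/(-5):
  c_n = C(n+1, 1) / (-5)^(n+2).
  c_0 = 1/(-5)^2 = 1/25.
  c_1 = 2/(-5)^3 = -2/125.
  c_2 = 3/(-5)^4 = 3/625.
  c_3 = 4/(-5)^5 = -4/3125.
The series is valid for |w/d| < 1, i.e. |z − z₀| < |d|.
Radius of convergence: R = |2 − z₀| = |-5| = 5 (distance from z₀ to the singularity z = 2).

c_0 = 1/25, c_1 = -2/125, c_2 = 3/625, c_3 = -4/3125; R = 5.


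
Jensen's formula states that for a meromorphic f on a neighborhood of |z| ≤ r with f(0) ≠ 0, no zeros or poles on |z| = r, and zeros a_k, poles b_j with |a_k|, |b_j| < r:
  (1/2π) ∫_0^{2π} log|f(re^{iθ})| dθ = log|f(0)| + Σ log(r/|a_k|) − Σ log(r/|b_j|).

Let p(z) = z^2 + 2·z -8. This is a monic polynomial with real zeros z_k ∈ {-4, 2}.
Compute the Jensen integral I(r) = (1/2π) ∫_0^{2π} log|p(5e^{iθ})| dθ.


Zeros: -4, 2; r = 5.
Inside |z| < r: -4, 2. Outside (|z| ≥ r): ∅.
p(0) = -8, so log|p(0)| = log(8) = 2.0794.
Apply Jensen: I(r) = log|p(0)| + Σ_k log(r/|z_k|), summed over zeros inside |z| < r.
  log(r/|z_k|) for z_k = -4: log(5/4) = 0.2231
  log(r/|z_k|) for z_k = 2: log(5/2) = 0.9163
Sum over inside zeros: 1.1394.
I(r) = log|p(0)| + (inside sum) = 2.0794 + 1.1394 = 3.2189.
Closed form (all zeros inside, monic): I(r) = n·log(r) = 2·log(5) = 3.2189. ✓

I(r) ≈ 3.2189.


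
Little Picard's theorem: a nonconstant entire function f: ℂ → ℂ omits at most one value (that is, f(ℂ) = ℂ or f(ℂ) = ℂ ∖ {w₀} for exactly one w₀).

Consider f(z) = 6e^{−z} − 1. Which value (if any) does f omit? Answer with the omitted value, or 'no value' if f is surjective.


Little Picard bounds the complement of f(ℂ) to at most one point.
e^{−z} is never zero on ℂ, so 6·e^{−z} takes every value in ℂ ∖ {0}. Adding -1 shifts the range to ℂ ∖ {-1}. Thus f omits exactly the value -1.

Omitted value: -1.


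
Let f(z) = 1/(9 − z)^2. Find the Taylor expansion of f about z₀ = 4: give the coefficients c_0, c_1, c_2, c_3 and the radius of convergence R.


Let w = z − z₀, so z = z₀ + w.
Then 9 − z = 9 − (z₀ + w) = (9 − z₀) − w = 5 − w.
f(z) = 1/(5 − w)^2 = (1/(5)^2) · (1 − w/(5))^{−2}.
By the binomial series (1−u)^{−2} = Σ_{n≥0} C(n+1, 1) u^n for |u|<1, with u = w/(5):
  c_n = C(n+1, 1) / (5)^(n+2).
  c_0 = 1/(5)^2 = 1/25.
  c_1 = 2/(5)^3 = 2/125.
  c_2 = 3/(5)^4 = 3/625.
  c_3 = 4/(5)^5 = 4/3125.
The series is valid for |w/d| < 1, i.e. |z − z₀| < |d|.
Radius of convergence: R = |9 − z₀| = |5| = 5 (distance from z₀ to the singularity z = 9).

c_0 = 1/25, c_1 = 2/125, c_2 = 3/625, c_3 = 4/3125; R = 5.


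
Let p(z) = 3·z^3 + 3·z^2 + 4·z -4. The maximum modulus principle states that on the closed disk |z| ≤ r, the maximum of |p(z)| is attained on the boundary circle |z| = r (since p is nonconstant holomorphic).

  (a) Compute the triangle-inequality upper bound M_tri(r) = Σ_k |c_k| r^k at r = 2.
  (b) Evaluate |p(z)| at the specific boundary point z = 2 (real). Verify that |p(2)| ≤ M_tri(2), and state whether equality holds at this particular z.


Coefficients: c_0 = -4, c_1 = 4, c_2 = 3, c_3 = 3. Radius r = 2.
Part (a). Triangle bound: M_tri(r) = Σ_k |c_k| r^k
  = |-4|·2^0 + |4|·2^1 + |3|·2^2 + |3|·2^3
  = 4 + 8 + 12 + 24 = 48.
This bounds M(r) := max_{|z|=r} |p(z)| from above; equality holds iff all terms c_k z^k can be made to align in phase at a single z on |z|=r.
Part (b). At z = 2 (real, on the circle |z| = r):
  p(2) = (-4)·2^0 + (4)·2^1 + (3)·2^2 + (3)·2^3 = 40.
  |p(2)| = 40.
Check: |p(2)| = 40 ≤ 48 = M_tri(2). ✓ Equality does not hold at z = 2 (the coefficients have mixed signs, so the terms do not all align in phase there).

M_tri(2) = 48; |p(2)| = 40; equality at z=2: no.


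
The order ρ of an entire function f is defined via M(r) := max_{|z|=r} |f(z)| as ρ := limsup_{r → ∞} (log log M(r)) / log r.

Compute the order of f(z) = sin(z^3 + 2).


Write sin(w) = (e^{iw} ± e^{−iw})/(2 or 2i), so |sin(w)| ≤ e^{|w|}. With w = z^3 + 2, |w| ≤ 1r^3 + 2 on |z|=r, giving M(r) ≤ e^{1r^3 + 2} and ρ ≤ 3. For the lower bound, choose z on |z|=r with 1z^3 purely imaginary of modulus 1r^3; then |sin(z^3 + 2)| grows like e^{1r^3}/2, so ρ ≥ 3. Hence ρ = 3.
Therefore ρ = 3.

Order ρ = 3.


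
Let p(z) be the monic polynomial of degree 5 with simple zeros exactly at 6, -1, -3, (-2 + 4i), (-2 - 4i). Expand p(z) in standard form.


The polynomial is p(z) = ∏_{α ∈ S} (z − α), where S = {6, -1, -3, (-2 + 4i), (-2 - 4i)}.
Expanding the product yields: p(z) = z^5 + 2·z^4 -9·z^3 -142·z^2 -492·z -360.
Note conjugate pairs combine to real quadratics: (z − (-2+4i))(z − (-2−4i)) = z² + 4z + 20.
The resulting polynomial has degree 5 and real coefficients as required.

p(z) = z^5 + 2·z^4 -9·z^3 -142·z^2 -492·z -360.


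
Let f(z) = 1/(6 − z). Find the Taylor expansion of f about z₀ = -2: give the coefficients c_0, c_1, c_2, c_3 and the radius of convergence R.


Let w = z − z₀, so z = z₀ + w.
Then 6 − z = 6 − (z₀ + w) = (6 − z₀) − w = 8 − w.
f(z) = 1/(8 − w) = (1/(8)) · 1/(1 − w/(8)) = Σ_{n≥0} w^n / (8)^(n+1).
So c_n = 1/(8)^(n+1):
  c_0 = 1/(8)^1 = 1/8.
  c_1 = 1/(8)^2 = 1/64.
  c_2 = 1/(8)^3 = 1/512.
  c_3 = 1/(8)^4 = 1/4096.
The series is valid for |w/d| < 1, i.e. |z − z₀| < |d|.
Radius of convergence: R = |6 − z₀| = |8| = 8 (distance from z₀ to the singularity z = 6).

c_0 = 1/8, c_1 = 1/64, c_2 = 1/512, c_3 = 1/4096; R = 8.


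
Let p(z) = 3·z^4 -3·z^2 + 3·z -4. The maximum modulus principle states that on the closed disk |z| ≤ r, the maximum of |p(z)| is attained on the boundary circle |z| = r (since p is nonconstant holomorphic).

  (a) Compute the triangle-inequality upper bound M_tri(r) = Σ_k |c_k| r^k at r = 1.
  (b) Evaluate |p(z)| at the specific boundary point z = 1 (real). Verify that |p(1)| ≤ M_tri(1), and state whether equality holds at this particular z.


Coefficients: c_0 = -4, c_1 = 3, c_2 = -3, c_3 = 0, c_4 = 3. Radius r = 1.
Part (a). Triangle bound: M_tri(r) = Σ_k |c_k| r^k
  = |-4|·1^0 + |3|·1^1 + |-3|·1^2 + |0|·1^3 + |3|·1^4
  = 4 + 3 + 3 + 0 + 3 = 13.
This bounds M(r) := max_{|z|=r} |p(z)| from above; equality holds iff all terms c_k z^k can be made to align in phase at a single z on |z|=r.
Part (b). At z = 1 (real, on the circle |z| = r):
  p(1) = (-4)·1^0 + (3)·1^1 + (-3)·1^2 + (0)·1^3 + (3)·1^4 = -1.
  |p(1)| = 1.
Check: |p(1)| = 1 ≤ 13 = M_tri(1). ✓ Equality does not hold at z = 1 (the coefficients have mixed signs, so the terms do not all align in phase there).

M_tri(1) = 13; |p(1)| = 1; equality at z=1: no.


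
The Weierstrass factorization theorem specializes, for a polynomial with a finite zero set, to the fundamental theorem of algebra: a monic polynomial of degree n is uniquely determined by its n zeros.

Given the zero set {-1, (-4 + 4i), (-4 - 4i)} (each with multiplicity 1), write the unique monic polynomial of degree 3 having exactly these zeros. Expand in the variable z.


The polynomial is p(z) = ∏_{α ∈ S} (z − α), where S = {-1, (-4 + 4i), (-4 - 4i)}.
Expanding the product yields: p(z) = z^3 + 9·z^2 + 40·z + 32.
Note conjugate pairs combine to real quadratics: (z − (-4+4i))(z − (-4−4i)) = z² + 8z + 32.
The resulting polynomial has degree 3 and real coefficients as required.

p(z) = z^3 + 9·z^2 + 40·z + 32.


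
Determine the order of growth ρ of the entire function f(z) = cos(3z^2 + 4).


Write cos(w) = (e^{iw} ± e^{−iw})/(2 or 2i), so |cos(w)| ≤ e^{|w|}. With w = 3z^2 + 4, |w| ≤ 3r^2 + 4 on |z|=r, giving M(r) ≤ e^{3r^2 + 4} and ρ ≤ 2. For the lower bound, choose z on |z|=r with 3z^2 purely imaginary of modulus 3r^2; then |cos(3z^2 + 4)| grows like e^{3r^2}/2, so ρ ≥ 2. Hence ρ = 2.
Therefore ρ = 2.

Order ρ = 2.


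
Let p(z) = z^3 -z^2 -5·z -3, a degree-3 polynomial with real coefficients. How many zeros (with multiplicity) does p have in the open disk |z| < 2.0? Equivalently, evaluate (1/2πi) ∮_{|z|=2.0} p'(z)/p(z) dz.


The zeros of p are: -1, 3, -1.
Their magnitudes are: 1, 3, 1.
Zeros with |z| < R = 2.0: -1, -1.
Count = 2.
By the argument principle, (1/2πi) ∮_{|z|=R} p'(z)/p(z) dz equals exactly this count.

Number of zeros inside |z| < 2.0: 2.


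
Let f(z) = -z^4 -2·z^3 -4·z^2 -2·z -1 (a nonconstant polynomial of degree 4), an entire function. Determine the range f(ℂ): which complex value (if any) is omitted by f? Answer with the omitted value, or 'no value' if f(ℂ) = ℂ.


Little Picard bounds the complement of f(ℂ) to at most one point.
For every w ∈ ℂ, the equation p(z) − w = 0 is a nonconstant polynomial in z and hence has at least one root by the fundamental theorem of algebra. So p is surjective onto ℂ, omitting no value.

Omitted value: no value.


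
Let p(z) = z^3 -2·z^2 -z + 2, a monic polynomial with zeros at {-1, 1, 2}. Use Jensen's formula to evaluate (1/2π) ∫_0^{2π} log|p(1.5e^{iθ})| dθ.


Zeros: -1, 1, 2; r = 1.5.
Inside |z| < r: -1, 1. Outside (|z| ≥ r): 2.
p(0) = 2, so log|p(0)| = log(2) = 0.6931.
Apply Jensen: I(r) = log|p(0)| + Σ_k log(r/|z_k|), summed over zeros inside |z| < r.
  log(r/|z_k|) for z_k = -1: log(1.5/1) = 0.4055
  log(r/|z_k|) for z_k = 1: log(1.5/1) = 0.4055
  Outside zeros (2) contribute nothing to the Jensen sum.
Sum over inside zeros: 0.8109.
I(r) = log|p(0)| + (inside sum) = 0.6931 + 0.8109 = 1.5041.
Note: since some zeros are outside |z| ≤ r, the simplified n·log(r) form does NOT apply — only the inside zeros contribute.

I(r) ≈ 1.5041.


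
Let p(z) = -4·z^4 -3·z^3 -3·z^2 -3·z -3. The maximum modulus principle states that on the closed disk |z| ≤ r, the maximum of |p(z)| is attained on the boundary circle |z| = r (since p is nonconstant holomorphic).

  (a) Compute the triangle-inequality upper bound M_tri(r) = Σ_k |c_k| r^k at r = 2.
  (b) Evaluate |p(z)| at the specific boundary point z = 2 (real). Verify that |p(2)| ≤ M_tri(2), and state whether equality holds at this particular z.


Coefficients: c_0 = -3, c_1 = -3, c_2 = -3, c_3 = -3, c_4 = -4. Radius r = 2.
Part (a). Triangle bound: M_tri(r) = Σ_k |c_k| r^k
  = |-3|·2^0 + |-3|·2^1 + |-3|·2^2 + |-3|·2^3 + |-4|·2^4
  = 3 + 6 + 12 + 24 + 64 = 109.
This bounds M(r) := max_{|z|=r} |p(z)| from above; equality holds iff all terms c_k z^k can be made to align in phase at a single z on |z|=r.
Part (b). At z = 2 (real, on the circle |z| = r):
  p(2) = (-3)·2^0 + (-3)·2^1 + (-3)·2^2 + (-3)·2^3 + (-4)·2^4 = -109.
  |p(2)| = 109.
Since all nonzero coefficients share the same sign, |p(2)| = 109 = M_tri(2); the triangle bound is attained at z = 2, so in fact M(r) = 109.

M_tri(2) = 109; |p(2)| = 109; equality at z=2: yes.


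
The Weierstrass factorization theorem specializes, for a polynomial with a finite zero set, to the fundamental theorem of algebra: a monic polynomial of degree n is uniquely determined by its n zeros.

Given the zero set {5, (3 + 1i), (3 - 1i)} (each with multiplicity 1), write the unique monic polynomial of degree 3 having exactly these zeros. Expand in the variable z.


The polynomial is p(z) = ∏_{α ∈ S} (z − α), where S = {5, (3 + 1i), (3 - 1i)}.
Expanding the product yields: p(z) = z^3 -11·z^2 + 40·z -50.
Note conjugate pairs combine to real quadratics: (z − (3+1i))(z − (3−1i)) = z² − 6z + 10.
The resulting polynomial has degree 3 and real coefficients as required.

p(z) = z^3 -11·z^2 + 40·z -50.


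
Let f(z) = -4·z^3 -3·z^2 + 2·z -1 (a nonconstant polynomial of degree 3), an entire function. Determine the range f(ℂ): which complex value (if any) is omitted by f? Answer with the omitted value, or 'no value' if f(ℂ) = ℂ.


Little Picard bounds the complement of f(ℂ) to at most one point.
For every w ∈ ℂ, the equation p(z) − w = 0 is a nonconstant polynomial in z and hence has at least one root by the fundamental theorem of algebra. So p is surjective onto ℂ, omitting no value.

Omitted value: no value.


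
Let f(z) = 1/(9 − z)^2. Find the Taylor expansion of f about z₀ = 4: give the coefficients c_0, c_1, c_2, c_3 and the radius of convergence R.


Let w = z − z₀, so z = z₀ + w.
Then 9 − z = 9 − (z₀ + w) = (9 − z₀) − w = 5 − w.
f(z) = 1/(5 − w)^2 = (1/(5)^2) · (1 − w/(5))^{−2}.
By the binomial series (1−u)^{−2} = Σ_{n≥0} C(n+1, 1) u^n for |u|<1, with u = w/(5):
  c_n = C(n+1, 1) / (5)^(n+2).
  c_0 = 1/(5)^2 = 1/25.
  c_1 = 2/(5)^3 = 2/125.
  c_2 = 3/(5)^4 = 3/625.
  c_3 = 4/(5)^5 = 4/3125.
The series is valid for |w/d| < 1, i.e. |z − z₀| < |d|.
Radius of convergence: R = |9 − z₀| = |5| = 5 (distance from z₀ to the singularity z = 9).

c_0 = 1/25, c_1 = 2/125, c_2 = 3/625, c_3 = 4/3125; R = 5.


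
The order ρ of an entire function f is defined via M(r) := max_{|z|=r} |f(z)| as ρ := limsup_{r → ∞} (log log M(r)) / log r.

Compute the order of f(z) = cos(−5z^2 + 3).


Write cos(w) = (e^{iw} ± e^{−iw})/(2 or 2i), so |cos(w)| ≤ e^{|w|}. With w = −5z^2 + 3, |w| ≤ 5r^2 + 3 on |z|=r, giving M(r) ≤ e^{5r^2 + 3} and ρ ≤ 2. For the lower bound, choose z on |z|=r with -5z^2 purely imaginary of modulus 5r^2; then |cos(−5z^2 + 3)| grows like e^{5r^2}/2, so ρ ≥ 2. Hence ρ = 2.
Therefore ρ = 2.

Order ρ = 2.


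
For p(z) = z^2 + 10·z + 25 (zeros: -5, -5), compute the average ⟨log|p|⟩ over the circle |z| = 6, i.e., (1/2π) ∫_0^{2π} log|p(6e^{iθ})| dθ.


Zeros: -5, -5; r = 6.
Inside |z| < r: -5, -5. Outside (|z| ≥ r): ∅.
p(0) = 25, so log|p(0)| = log(25) = 3.2189.
Apply Jensen: I(r) = log|p(0)| + Σ_k log(r/|z_k|), summed over zeros inside |z| < r.
  log(r/|z_k|) for z_k = -5: log(6/5) = 0.1823
  log(r/|z_k|) for z_k = -5: log(6/5) = 0.1823
Sum over inside zeros: 0.3646.
I(r) = log|p(0)| + (inside sum) = 3.2189 + 0.3646 = 3.5835.
Closed form (all zeros inside, monic): I(r) = n·log(r) = 2·log(6) = 3.5835. ✓

I(r) ≈ 3.5835.


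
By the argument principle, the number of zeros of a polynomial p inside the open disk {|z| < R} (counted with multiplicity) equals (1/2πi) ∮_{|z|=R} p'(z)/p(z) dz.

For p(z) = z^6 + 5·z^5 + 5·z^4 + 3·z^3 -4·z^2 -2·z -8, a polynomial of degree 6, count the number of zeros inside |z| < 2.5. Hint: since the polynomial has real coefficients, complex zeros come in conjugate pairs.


The zeros of p are: 1, (-1 + 1i), (-1 - 1i), (0 + 1i), (0 - 1i), -4.
Their magnitudes are: 1, 1.414, 1.414, 1, 1, 4.
Zeros with |z| < R = 2.5: 1, (-1 + 1i), (-1 - 1i), (0 + 1i), (0 - 1i).
Count = 5.
By the argument principle, (1/2πi) ∮_{|z|=R} p'(z)/p(z) dz equals exactly this count.

Number of zeros inside |z| < 2.5: 5.


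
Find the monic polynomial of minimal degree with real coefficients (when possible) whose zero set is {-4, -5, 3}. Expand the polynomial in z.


The polynomial is p(z) = ∏_{α ∈ S} (z − α), where S = {-4, -5, 3}.
Expanding the product yields: p(z) = z^3 + 6·z^2 -7·z -60.
The resulting polynomial has degree 3 and real coefficients as required.

p(z) = z^3 + 6·z^2 -7·z -60.


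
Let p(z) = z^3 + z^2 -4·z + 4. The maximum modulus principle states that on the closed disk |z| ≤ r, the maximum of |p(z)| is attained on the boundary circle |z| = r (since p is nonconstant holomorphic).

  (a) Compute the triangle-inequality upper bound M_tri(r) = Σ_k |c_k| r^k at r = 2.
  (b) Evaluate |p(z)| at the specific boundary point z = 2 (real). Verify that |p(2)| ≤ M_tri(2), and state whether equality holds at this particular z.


Coefficients: c_0 = 4, c_1 = -4, c_2 = 1, c_3 = 1. Radius r = 2.
Part (a). Triangle bound: M_tri(r) = Σ_k |c_k| r^k
  = |4|·2^0 + |-4|·2^1 + |1|·2^2 + |1|·2^3
  = 4 + 8 + 4 + 8 = 24.
This bounds M(r) := max_{|z|=r} |p(z)| from above; equality holds iff all terms c_k z^k can be made to align in phase at a single z on |z|=r.
Part (b). At z = 2 (real, on the circle |z| = r):
  p(2) = (4)·2^0 + (-4)·2^1 + (1)·2^2 + (1)·2^3 = 8.
  |p(2)| = 8.
Check: |p(2)| = 8 ≤ 24 = M_tri(2). ✓ Equality does not hold at z = 2 (the coefficients have mixed signs, so the terms do not all align in phase there).

M_tri(2) = 24; |p(2)| = 8; equality at z=2: no.


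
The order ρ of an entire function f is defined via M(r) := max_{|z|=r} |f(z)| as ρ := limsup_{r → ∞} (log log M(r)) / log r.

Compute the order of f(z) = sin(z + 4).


sin(w) is a linear combination of e^{iw} and e^{−iw} (or e^w, e^{−w} in the hyperbolic case), so |sin(w)| ≤ e^{|w|}. With w = z + 4, |w| ≤ 1|z| + 4 = 1r + 4 on |z| = r, giving M(r) ≤ e^{1r + 4}, so ρ ≤ 1. On a suitable ray (z = it for sin/cos; z = t for sinh/cosh, t real → ∞), |sin(z + 4)| grows like e^{1|t|}/2, so ρ ≥ 1. Hence ρ = 1.
Therefore ρ = 1.

Order ρ = 1.


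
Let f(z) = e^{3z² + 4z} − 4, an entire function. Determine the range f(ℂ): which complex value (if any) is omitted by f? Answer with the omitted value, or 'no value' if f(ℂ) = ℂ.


Little Picard bounds the complement of f(ℂ) to at most one point.
The exponent g(z) = 3z² + 4z is a nonconstant polynomial, hence surjective onto ℂ. So e^{g(z)} takes every value in {e^w : w ∈ ℂ} = ℂ ∖ {0}. Adding -4 shifts the range to ℂ ∖ {-4}. f omits exactly -4.

Omitted value: -4.


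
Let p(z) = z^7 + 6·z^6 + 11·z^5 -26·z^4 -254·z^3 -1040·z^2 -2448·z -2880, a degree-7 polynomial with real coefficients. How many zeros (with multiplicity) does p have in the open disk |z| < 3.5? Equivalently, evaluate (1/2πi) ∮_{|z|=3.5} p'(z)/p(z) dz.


The zeros of p are: (-2 + 2i), (-2 - 2i), (-3 + 1i), (-3 - 1i), (0 + 3i), (0 - 3i), 4.
Their magnitudes are: 2.828, 2.828, 3.162, 3.162, 3, 3, 4.
Zeros with |z| < R = 3.5: (-2 + 2i), (-2 - 2i), (-3 + 1i), (-3 - 1i), (0 + 3i), (0 - 3i).
Count = 6.
By the argument principle, (1/2πi) ∮_{|z|=R} p'(z)/p(z) dz equals exactly this count.

Number of zeros inside |z| < 3.5: 6.


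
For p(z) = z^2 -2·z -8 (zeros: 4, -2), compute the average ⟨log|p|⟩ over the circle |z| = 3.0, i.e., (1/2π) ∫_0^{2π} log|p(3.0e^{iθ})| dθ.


Zeros: -2, 4; r = 3.0.
Inside |z| < r: -2. Outside (|z| ≥ r): 4.
p(0) = -8, so log|p(0)| = log(8) = 2.0794.
Apply Jensen: I(r) = log|p(0)| + Σ_k log(r/|z_k|), summed over zeros inside |z| < r.
  log(r/|z_k|) for z_k = -2: log(3.0/2) = 0.4055
  Outside zeros (4) contribute nothing to the Jensen sum.
Sum over inside zeros: 0.4055.
I(r) = log|p(0)| + (inside sum) = 2.0794 + 0.4055 = 2.4849.
Note: since some zeros are outside |z| ≤ r, the simplified n·log(r) form does NOT apply — only the inside zeros contribute.

I(r) ≈ 2.4849.


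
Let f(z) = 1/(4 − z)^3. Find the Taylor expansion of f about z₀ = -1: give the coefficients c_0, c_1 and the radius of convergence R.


Let w = z − z₀, so z = z₀ + w.
Then 4 − z = 4 − (z₀ + w) = (4 − z₀) − w = 5 − w.
f(z) = 1/(5 − w)^3 = (1/(5)^3) · (1 − w/(5))^{−3}.
By the binomial series (1−u)^{−3} = Σ_{n≥0} C(n+2, 2) u^n for |u|<1, with u = w/(5):
  c_n = C(n+2, 2) / (5)^(n+3).
  c_0 = 1/(5)^3 = 1/125.
  c_1 = 3/(5)^4 = 3/625.
The series is valid for |w/d| < 1, i.e. |z − z₀| < |d|.
Radius of convergence: R = |4 − z₀| = |5| = 5 (distance from z₀ to the singularity z = 4).

c_0 = 1/125, c_1 = 3/625; R = 5.


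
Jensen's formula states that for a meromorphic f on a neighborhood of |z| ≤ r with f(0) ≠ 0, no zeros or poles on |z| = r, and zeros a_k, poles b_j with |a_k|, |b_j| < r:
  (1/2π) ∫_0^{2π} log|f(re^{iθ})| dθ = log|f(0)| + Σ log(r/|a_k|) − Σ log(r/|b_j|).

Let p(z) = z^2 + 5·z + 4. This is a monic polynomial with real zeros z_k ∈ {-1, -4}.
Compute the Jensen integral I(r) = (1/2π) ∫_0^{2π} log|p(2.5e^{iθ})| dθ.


Zeros: -4, -1; r = 2.5.
Inside |z| < r: -1. Outside (|z| ≥ r): -4.
p(0) = 4, so log|p(0)| = log(4) = 1.3863.
Apply Jensen: I(r) = log|p(0)| + Σ_k log(r/|z_k|), summed over zeros inside |z| < r.
  log(r/|z_k|) for z_k = -1: log(2.5/1) = 0.9163
  Outside zeros (-4) contribute nothing to the Jensen sum.
Sum over inside zeros: 0.9163.
I(r) = log|p(0)| + (inside sum) = 1.3863 + 0.9163 = 2.3026.
Note: since some zeros are outside |z| ≤ r, the simplified n·log(r) form does NOT apply — only the inside zeros contribute.

I(r) ≈ 2.3026.


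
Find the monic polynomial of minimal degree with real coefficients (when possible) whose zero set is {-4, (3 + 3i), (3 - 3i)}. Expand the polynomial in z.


The polynomial is p(z) = ∏_{α ∈ S} (z − α), where S = {-4, (3 + 3i), (3 - 3i)}.
Expanding the product yields: p(z) = z^3 -2·z^2 -6·z + 72.
Note conjugate pairs combine to real quadratics: (z − (3+3i))(z − (3−3i)) = z² − 6z + 18.
The resulting polynomial has degree 3 and real coefficients as required.

p(z) = z^3 -2·z^2 -6·z + 72.


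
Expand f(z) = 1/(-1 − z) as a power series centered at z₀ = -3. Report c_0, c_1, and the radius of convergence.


Let w = z − z₀, so z = z₀ + w.
Then -1 − z = -1 − (z₀ + w) = (-1 − z₀) − w = 2 − w.
f(z) = 1/(2 − w) = (1/(2)) · 1/(1 − w/(2)) = Σ_{n≥0} w^n / (2)^(n+1).
So c_n = 1/(2)^(n+1):
  c_0 = 1/(2)^1 = 1/2.
  c_1 = 1/(2)^2 = 1/4.
The series is valid for |w/d| < 1, i.e. |z − z₀| < |d|.
Radius of convergence: R = |-1 − z₀| = |2| = 2 (distance from z₀ to the singularity z = -1).

c_0 = 1/2, c_1 = 1/4; R = 2.


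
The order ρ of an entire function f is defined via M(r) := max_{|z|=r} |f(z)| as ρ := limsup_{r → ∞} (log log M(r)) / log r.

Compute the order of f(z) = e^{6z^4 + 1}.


|e^{6z^4 + 1}| = e^{Re(6·z^4) + 1} ≤ e^{6|z|^4 + 1} = e^{6r^4 + 1} on |z| = r, so ρ ≤ 4. Choosing z on |z|=r so that 6·z^4 is real positive (always possible by picking arg z appropriately) gives |f(z)| = e^{6r^4 + 1}, matching the bound. The additive constant 1 does not affect log log M(r) ~ 4·log r. Hence ρ = 4.
Therefore ρ = 4.

Order ρ = 4.


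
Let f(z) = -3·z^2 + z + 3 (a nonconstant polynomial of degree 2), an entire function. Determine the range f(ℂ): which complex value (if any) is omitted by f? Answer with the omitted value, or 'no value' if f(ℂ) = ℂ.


Little Picard bounds the complement of f(ℂ) to at most one point.
For every w ∈ ℂ, the equation p(z) − w = 0 is a nonconstant polynomial in z and hence has at least one root by the fundamental theorem of algebra. So p is surjective onto ℂ, omitting no value.

Omitted value: no value.


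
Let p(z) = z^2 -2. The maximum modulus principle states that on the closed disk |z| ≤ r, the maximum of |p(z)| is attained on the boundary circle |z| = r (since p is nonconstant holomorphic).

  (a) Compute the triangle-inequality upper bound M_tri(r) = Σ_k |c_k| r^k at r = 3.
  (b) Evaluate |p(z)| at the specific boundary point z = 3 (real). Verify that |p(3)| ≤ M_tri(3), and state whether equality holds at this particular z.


Coefficients: c_0 = -2, c_1 = 0, c_2 = 1. Radius r = 3.
Part (a). Triangle bound: M_tri(r) = Σ_k |c_k| r^k
  = |-2|·3^0 + |0|·3^1 + |1|·3^2
  = 2 + 0 + 9 = 11.
This bounds M(r) := max_{|z|=r} |p(z)| from above; equality holds iff all terms c_k z^k can be made to align in phase at a single z on |z|=r.
Part (b). At z = 3 (real, on the circle |z| = r):
  p(3) = (-2)·3^0 + (0)·3^1 + (1)·3^2 = 7.
  |p(3)| = 7.
Check: |p(3)| = 7 ≤ 11 = M_tri(3). ✓ Equality does not hold at z = 3 (the coefficients have mixed signs, so the terms do not all align in phase there).

M_tri(3) = 11; |p(3)| = 7; equality at z=3: no.


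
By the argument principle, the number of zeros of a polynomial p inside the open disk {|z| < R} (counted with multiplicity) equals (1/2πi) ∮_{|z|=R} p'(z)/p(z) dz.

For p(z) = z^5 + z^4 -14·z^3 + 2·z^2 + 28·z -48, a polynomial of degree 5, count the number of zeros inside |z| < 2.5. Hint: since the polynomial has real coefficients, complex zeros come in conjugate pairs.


The zeros of p are: 3, -4, -2, (1 + 1i), (1 - 1i).
Their magnitudes are: 3, 4, 2, 1.414, 1.414.
Zeros with |z| < R = 2.5: -2, (1 + 1i), (1 - 1i).
Count = 3.
By the argument principle, (1/2πi) ∮_{|z|=R} p'(z)/p(z) dz equals exactly this count.

Number of zeros inside |z| < 2.5: 3.


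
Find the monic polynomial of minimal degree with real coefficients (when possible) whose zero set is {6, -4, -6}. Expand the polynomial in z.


The polynomial is p(z) = ∏_{α ∈ S} (z − α), where S = {6, -4, -6}.
Expanding the product yields: p(z) = z^3 + 4·z^2 -36·z -144.
The resulting polynomial has degree 3 and real coefficients as required.

p(z) = z^3 + 4·z^2 -36·z -144.


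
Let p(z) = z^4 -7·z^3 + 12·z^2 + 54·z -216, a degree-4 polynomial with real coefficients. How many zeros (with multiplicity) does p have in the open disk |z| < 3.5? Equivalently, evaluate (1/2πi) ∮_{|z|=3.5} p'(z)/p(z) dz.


The zeros of p are: (3 + 3i), (3 - 3i), -3, 4.
Their magnitudes are: 4.243, 4.243, 3, 4.
Zeros with |z| < R = 3.5: -3.
Count = 1.
By the argument principle, (1/2πi) ∮_{|z|=R} p'(z)/p(z) dz equals exactly this count.

Number of zeros inside |z| < 3.5: 1.


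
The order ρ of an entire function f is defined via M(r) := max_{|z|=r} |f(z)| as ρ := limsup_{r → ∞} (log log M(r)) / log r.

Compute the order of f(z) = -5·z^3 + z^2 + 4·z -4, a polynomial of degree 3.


|f(z)| ≤ Σ|c_k|·r^k = O(r^3) as r → ∞. Polynomial growth is O(e^{r^ε}) for every ε > 0 (since r^3/e^{r^ε} → 0), so ρ ≤ ε for all ε > 0, i.e. ρ = 0. Every nonconstant polynomial has order 0.
Therefore ρ = 0.

Order ρ = 0.


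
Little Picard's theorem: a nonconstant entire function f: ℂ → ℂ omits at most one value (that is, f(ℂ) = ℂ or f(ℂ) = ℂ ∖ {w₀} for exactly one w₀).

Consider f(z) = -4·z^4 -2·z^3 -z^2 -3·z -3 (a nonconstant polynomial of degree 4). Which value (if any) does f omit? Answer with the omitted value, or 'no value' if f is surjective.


Little Picard bounds the complement of f(ℂ) to at most one point.
For every w ∈ ℂ, the equation p(z) − w = 0 is a nonconstant polynomial in z and hence has at least one root by the fundamental theorem of algebra. So p is surjective onto ℂ, omitting no value.

Omitted value: no value.


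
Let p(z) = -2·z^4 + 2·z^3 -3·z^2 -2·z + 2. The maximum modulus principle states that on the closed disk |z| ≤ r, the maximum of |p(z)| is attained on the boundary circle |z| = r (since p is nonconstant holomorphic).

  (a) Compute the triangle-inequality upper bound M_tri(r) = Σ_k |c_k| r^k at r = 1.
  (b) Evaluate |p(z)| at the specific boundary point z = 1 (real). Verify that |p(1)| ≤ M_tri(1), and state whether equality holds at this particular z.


Coefficients: c_0 = 2, c_1 = -2, c_2 = -3, c_3 = 2, c_4 = -2. Radius r = 1.
Part (a). Triangle bound: M_tri(r) = Σ_k |c_k| r^k
  = |2|·1^0 + |-2|·1^1 + |-3|·1^2 + |2|·1^3 + |-2|·1^4
  = 2 + 2 + 3 + 2 + 2 = 11.
This bounds M(r) := max_{|z|=r} |p(z)| from above; equality holds iff all terms c_k z^k can be made to align in phase at a single z on |z|=r.
Part (b). At z = 1 (real, on the circle |z| = r):
  p(1) = (2)·1^0 + (-2)·1^1 + (-3)·1^2 + (2)·1^3 + (-2)·1^4 = -3.
  |p(1)| = 3.
Check: |p(1)| = 3 ≤ 11 = M_tri(1). ✓ Equality does not hold at z = 1 (the coefficients have mixed signs, so the terms do not all align in phase there).

M_tri(1) = 11; |p(1)| = 3; equality at z=1: no.


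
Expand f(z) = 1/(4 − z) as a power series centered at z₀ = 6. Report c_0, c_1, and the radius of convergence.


Let w = z − z₀, so z = z₀ + w.
Then 4 − z = 4 − (z₀ + w) = (4 − z₀) − w = -2 − w.
f(z) = 1/(-2 − w) = (1/(-2)) · 1/(1 − w/(-2)) = Σ_{n≥0} w^n / (-2)^(n+1).
So c_n = 1/(-2)^(n+1):
  c_0 = 1/(-2)^1 = -1/2.
  c_1 = 1/(-2)^2 = 1/4.
The series is valid for |w/d| < 1, i.e. |z − z₀| < |d|.
Radius of convergence: R = |4 − z₀| = |-2| = 2 (distance from z₀ to the singularity z = 4).

c_0 = -1/2, c_1 = 1/4; R = 2.


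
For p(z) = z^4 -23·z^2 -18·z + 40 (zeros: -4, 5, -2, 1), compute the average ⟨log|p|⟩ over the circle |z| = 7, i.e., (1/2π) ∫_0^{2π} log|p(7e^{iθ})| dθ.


Zeros: -4, -2, 1, 5; r = 7.
Inside |z| < r: -4, -2, 1, 5. Outside (|z| ≥ r): ∅.
p(0) = 40, so log|p(0)| = log(40) = 3.6889.
Apply Jensen: I(r) = log|p(0)| + Σ_k log(r/|z_k|), summed over zeros inside |z| < r.
  log(r/|z_k|) for z_k = -4: log(7/4) = 0.5596
  log(r/|z_k|) for z_k = 5: log(7/5) = 0.3365
  log(r/|z_k|) for z_k = -2: log(7/2) = 1.2528
  log(r/|z_k|) for z_k = 1: log(7/1) = 1.9459
Sum over inside zeros: 4.0948.
I(r) = log|p(0)| + (inside sum) = 3.6889 + 4.0948 = 7.7836.
Closed form (all zeros inside, monic): I(r) = n·log(r) = 4·log(7) = 7.7836. ✓

I(r) ≈ 7.7836.


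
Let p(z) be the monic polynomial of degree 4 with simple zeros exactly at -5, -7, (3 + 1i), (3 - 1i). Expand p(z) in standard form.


The polynomial is p(z) = ∏_{α ∈ S} (z − α), where S = {-5, -7, (3 + 1i), (3 - 1i)}.
Expanding the product yields: p(z) = z^4 + 6·z^3 -27·z^2 -90·z + 350.
Note conjugate pairs combine to real quadratics: (z − (3+1i))(z − (3−1i)) = z² − 6z + 10.
The resulting polynomial has degree 4 and real coefficients as required.

p(z) = z^4 + 6·z^3 -27·z^2 -90·z + 350.


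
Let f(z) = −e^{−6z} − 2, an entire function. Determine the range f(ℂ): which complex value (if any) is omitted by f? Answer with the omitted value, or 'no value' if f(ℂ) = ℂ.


Little Picard bounds the complement of f(ℂ) to at most one point.
e^{−6z} is never zero on ℂ, so -1·e^{−6z} takes every value in ℂ ∖ {0}. Adding -2 shifts the range to ℂ ∖ {-2}. Thus f omits exactly the value -2.

Omitted value: -2.


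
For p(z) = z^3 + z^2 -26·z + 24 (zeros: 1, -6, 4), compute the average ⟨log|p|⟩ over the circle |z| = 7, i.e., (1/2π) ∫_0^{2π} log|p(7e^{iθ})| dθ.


Zeros: -6, 1, 4; r = 7.
Inside |z| < r: -6, 1, 4. Outside (|z| ≥ r): ∅.
p(0) = 24, so log|p(0)| = log(24) = 3.1781.
Apply Jensen: I(r) = log|p(0)| + Σ_k log(r/|z_k|), summed over zeros inside |z| < r.
  log(r/|z_k|) for z_k = 1: log(7/1) = 1.9459
  log(r/|z_k|) for z_k = -6: log(7/6) = 0.1542
  log(r/|z_k|) for z_k = 4: log(7/4) = 0.5596
Sum over inside zeros: 2.6597.
I(r) = log|p(0)| + (inside sum) = 3.1781 + 2.6597 = 5.8377.
Closed form (all zeros inside, monic): I(r) = n·log(r) = 3·log(7) = 5.8377. ✓

I(r) ≈ 5.8377.


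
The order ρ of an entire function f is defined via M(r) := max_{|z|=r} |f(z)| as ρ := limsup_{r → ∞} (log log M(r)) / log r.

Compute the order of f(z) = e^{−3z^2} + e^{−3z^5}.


Each summand is entire of order 2 and 5 respectively (as in the single-exponential case). The order of a sum is at most the max of the orders, so ρ ≤ 5. For the lower bound: on |z|=r choose arg z so that -3z^5 is real positive; then |e^{-3z^5}| = e^{3r^5} while |e^{-3z^2}| ≤ e^{3r^2} = o(e^{3r^5}). So |f| ≥ e^{3r^5}(1 − o(1)) and ρ ≥ 5. Hence ρ = max(2, 5) = 5.
Therefore ρ = 5.

Order ρ = 5.


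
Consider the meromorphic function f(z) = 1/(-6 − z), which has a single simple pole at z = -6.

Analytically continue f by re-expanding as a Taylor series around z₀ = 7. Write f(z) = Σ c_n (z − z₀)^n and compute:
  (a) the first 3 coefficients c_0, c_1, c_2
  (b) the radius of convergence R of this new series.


Let w = z − z₀, so z = z₀ + w.
Then -6 − z = -6 − (z₀ + w) = (-6 − z₀) − w = -13 − w.
f(z) = 1/(-13 − w) = (1/(-13)) · 1/(1 − w/(-13)) = Σ_{n≥0} w^n / (-13)^(n+1).
So c_n = 1/(-13)^(n+1):
  c_0 = 1/(-13)^1 = -1/13.
  c_1 = 1/(-13)^2 = 1/169.
  c_2 = 1/(-13)^3 = -1/2197.
The series is valid for |w/d| < 1, i.e. |z − z₀| < |d|.
Radius of convergence: R = |-6 − z₀| = |-13| = 13 (distance from z₀ to the singularity z = -6).

c_0 = -1/13, c_1 = 1/169, c_2 = -1/2197; R = 13.


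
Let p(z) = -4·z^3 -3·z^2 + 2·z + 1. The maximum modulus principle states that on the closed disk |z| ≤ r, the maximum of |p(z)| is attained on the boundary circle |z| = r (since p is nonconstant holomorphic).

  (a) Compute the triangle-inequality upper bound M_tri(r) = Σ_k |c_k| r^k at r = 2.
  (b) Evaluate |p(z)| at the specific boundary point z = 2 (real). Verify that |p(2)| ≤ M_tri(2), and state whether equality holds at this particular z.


Coefficients: c_0 = 1, c_1 = 2, c_2 = -3, c_3 = -4. Radius r = 2.
Part (a). Triangle bound: M_tri(r) = Σ_k |c_k| r^k
  = |1|·2^0 + |2|·2^1 + |-3|·2^2 + |-4|·2^3
  = 1 + 4 + 12 + 32 = 49.
This bounds M(r) := max_{|z|=r} |p(z)| from above; equality holds iff all terms c_k z^k can be made to align in phase at a single z on |z|=r.
Part (b). At z = 2 (real, on the circle |z| = r):
  p(2) = (1)·2^0 + (2)·2^1 + (-3)·2^2 + (-4)·2^3 = -39.
  |p(2)| = 39.
Check: |p(2)| = 39 ≤ 49 = M_tri(2). ✓ Equality does not hold at z = 2 (the coefficients have mixed signs, so the terms do not all align in phase there).

M_tri(2) = 49; |p(2)| = 39; equality at z=2: no.


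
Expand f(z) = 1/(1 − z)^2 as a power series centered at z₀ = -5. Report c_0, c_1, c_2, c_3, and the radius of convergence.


Let w = z − z₀, so z = z₀ + w.
Then 1 − z = 1 − (z₀ + w) = (1 − z₀) − w = 6 − w.
f(z) = 1/(6 − w)^2 = (1/(6)^2) · (1 − w/(6))^{−2}.
By the binomial series (1−u)^{−2} = Σ_{n≥0} C(n+1, 1) u^n for |u|<1, with u = w/(6):
  c_n = C(n+1, 1) / (6)^(n+2).
  c_0 = 1/(6)^2 = 1/36.
  c_1 = 2/(6)^3 = 1/108.
  c_2 = 3/(6)^4 = 1/432.
  c_3 = 4/(6)^5 = 1/1944.
The series is valid for |w/d| < 1, i.e. |z − z₀| < |d|.
Radius of convergence: R = |1 − z₀| = |6| = 6 (distance from z₀ to the singularity z = 1).

c_0 = 1/36, c_1 = 1/108, c_2 = 1/432, c_3 = 1/1944; R = 6.


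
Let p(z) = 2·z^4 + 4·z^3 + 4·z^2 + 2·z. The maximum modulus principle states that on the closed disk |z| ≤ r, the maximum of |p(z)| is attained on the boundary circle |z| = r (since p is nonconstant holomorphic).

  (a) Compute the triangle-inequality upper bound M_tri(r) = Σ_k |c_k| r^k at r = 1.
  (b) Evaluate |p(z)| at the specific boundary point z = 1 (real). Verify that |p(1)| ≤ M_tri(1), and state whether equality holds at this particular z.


Coefficients: c_0 = 0, c_1 = 2, c_2 = 4, c_3 = 4, c_4 = 2. Radius r = 1.
Part (a). Triangle bound: M_tri(r) = Σ_k |c_k| r^k
  = |0|·1^0 + |2|·1^1 + |4|·1^2 + |4|·1^3 + |2|·1^4
  = 0 + 2 + 4 + 4 + 2 = 12.
This bounds M(r) := max_{|z|=r} |p(z)| from above; equality holds iff all terms c_k z^k can be made to align in phase at a single z on |z|=r.
Part (b). At z = 1 (real, on the circle |z| = r):
  p(1) = (0)·1^0 + (2)·1^1 + (4)·1^2 + (4)·1^3 + (2)·1^4 = 12.
  |p(1)| = 12.
Since all nonzero coefficients share the same sign, |p(1)| = 12 = M_tri(1); the triangle bound is attained at z = 1, so in fact M(r) = 12.

M_tri(1) = 12; |p(1)| = 12; equality at z=1: yes.


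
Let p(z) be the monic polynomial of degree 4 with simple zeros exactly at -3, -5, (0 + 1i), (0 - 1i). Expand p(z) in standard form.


The polynomial is p(z) = ∏_{α ∈ S} (z − α), where S = {-3, -5, (0 + 1i), (0 - 1i)}.
Expanding the product yields: p(z) = z^4 + 8·z^3 + 16·z^2 + 8·z + 15.
Note conjugate pairs combine to real quadratics: (z − (0+1i))(z − (0−1i)) = z² + 1.
The resulting polynomial has degree 4 and real coefficients as required.

p(z) = z^4 + 8·z^3 + 16·z^2 + 8·z + 15.


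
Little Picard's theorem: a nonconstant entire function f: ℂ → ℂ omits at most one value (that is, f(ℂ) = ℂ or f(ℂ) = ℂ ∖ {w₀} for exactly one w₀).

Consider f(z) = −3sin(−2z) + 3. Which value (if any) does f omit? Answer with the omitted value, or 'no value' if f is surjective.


Little Picard bounds the complement of f(ℂ) to at most one point.
sin is entire and surjective onto ℂ: for every w ∈ ℂ, sin(ζ) = w has a solution ζ ∈ ℂ (e.g., via the complex inverse arcsin). With ζ = −2z this gives z = ζ/(-2). Then -3·sin(−2z) takes every value in -3·ℂ = ℂ, and adding 3 is a bijection of ℂ. So f is surjective and omits no value. (Note: only on the real line is sin bounded by [−1, 1].)

Omitted value: no value.


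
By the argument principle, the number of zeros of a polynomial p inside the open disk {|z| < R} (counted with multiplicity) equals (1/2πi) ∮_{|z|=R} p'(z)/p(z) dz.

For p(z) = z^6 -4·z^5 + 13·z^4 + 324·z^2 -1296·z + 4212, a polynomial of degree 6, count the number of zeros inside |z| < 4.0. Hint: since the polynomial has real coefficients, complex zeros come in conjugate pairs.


The zeros of p are: (3 + 3i), (3 - 3i), (2 + 3i), (2 - 3i), (-3 + 3i), (-3 - 3i).
Their magnitudes are: 4.243, 4.243, 3.606, 3.606, 4.243, 4.243.
Zeros with |z| < R = 4.0: (2 + 3i), (2 - 3i).
Count = 2.
By the argument principle, (1/2πi) ∮_{|z|=R} p'(z)/p(z) dz equals exactly this count.

Number of zeros inside |z| < 4.0: 2.


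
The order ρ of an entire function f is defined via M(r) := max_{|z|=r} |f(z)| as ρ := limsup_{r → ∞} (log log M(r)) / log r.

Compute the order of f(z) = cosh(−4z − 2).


cosh(w) is a linear combination of e^{iw} and e^{−iw} (or e^w, e^{−w} in the hyperbolic case), so |cosh(w)| ≤ e^{|w|}. With w = −4z − 2, |w| ≤ 4|z| + 2 = 4r + 2 on |z| = r, giving M(r) ≤ e^{4r + 2}, so ρ ≤ 1. On a suitable ray (z = it for sin/cos; z = t for sinh/cosh, t real → ∞), |cosh(−4z − 2)| grows like e^{4|t|}/2, so ρ ≥ 1. Hence ρ = 1.
Therefore ρ = 1.

Order ρ = 1.
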